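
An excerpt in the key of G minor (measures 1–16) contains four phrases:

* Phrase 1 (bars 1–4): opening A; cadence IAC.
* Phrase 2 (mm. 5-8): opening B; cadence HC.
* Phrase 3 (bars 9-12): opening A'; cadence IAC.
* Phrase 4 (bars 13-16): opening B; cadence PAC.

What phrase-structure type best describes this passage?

parallel double period

Four phrases in two halves: the first half (mm. 1–8) ends with a half cadence, the second (mm. 9–16) with a perfect authentic cadence — a large antecedent–consequent pair, i.e. a double period.
Phrase 3 begins with the same material as phrase 1, making it parallel.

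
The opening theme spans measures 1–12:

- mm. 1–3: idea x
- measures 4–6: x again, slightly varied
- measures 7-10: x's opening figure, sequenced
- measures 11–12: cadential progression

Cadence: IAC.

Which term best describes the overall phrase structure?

Basic idea (measures 1–3) + its repetition (bars 4-6) form the presentation; fragmentation and cadence (mm. 7-12) form the continuation — the 12-bar whole is a sentence.

sentence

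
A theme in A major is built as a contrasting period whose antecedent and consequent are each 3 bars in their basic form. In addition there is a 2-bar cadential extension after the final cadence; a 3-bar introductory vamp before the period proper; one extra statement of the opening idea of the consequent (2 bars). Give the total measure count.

13 measures

Basic contrasting period: 3 + 3 = 6 bars.
6 (basic form) + 2 (cadential extension) + 3 (introduction) + 2 (extra statement) = 13.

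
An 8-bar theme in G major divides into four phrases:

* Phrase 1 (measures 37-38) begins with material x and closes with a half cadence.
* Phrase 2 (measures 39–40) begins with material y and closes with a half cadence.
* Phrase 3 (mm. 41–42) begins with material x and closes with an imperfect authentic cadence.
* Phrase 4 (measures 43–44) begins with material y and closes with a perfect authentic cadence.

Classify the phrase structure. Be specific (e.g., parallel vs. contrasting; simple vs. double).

parallel double period

Four phrases in two halves: the first half (bars 37-40) ends with a half cadence, the second (measures 41–44) with a perfect authentic cadence — a large antecedent–consequent pair, i.e. a double period.
Phrase 3 begins with the same material as phrase 1, making it parallel.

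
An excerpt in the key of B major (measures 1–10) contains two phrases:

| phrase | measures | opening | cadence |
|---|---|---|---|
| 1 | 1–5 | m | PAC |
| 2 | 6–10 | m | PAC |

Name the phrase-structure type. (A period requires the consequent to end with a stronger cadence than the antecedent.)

repeated phrase

Both phrases have the same opening (m) and the same cadence (perfect authentic cadence): the second is a restatement, not a consequent, so this is a repeated phrase rather than a period.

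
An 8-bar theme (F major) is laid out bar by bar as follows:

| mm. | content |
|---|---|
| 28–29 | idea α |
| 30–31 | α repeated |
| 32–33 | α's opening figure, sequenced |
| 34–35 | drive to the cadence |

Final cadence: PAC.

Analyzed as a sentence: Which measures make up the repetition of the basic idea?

measures 30–31

The presentation of a sentence is the basic idea (measures 28-29) plus its repetition (measures 30–31); the repetition of the basic idea is therefore measures 30–31.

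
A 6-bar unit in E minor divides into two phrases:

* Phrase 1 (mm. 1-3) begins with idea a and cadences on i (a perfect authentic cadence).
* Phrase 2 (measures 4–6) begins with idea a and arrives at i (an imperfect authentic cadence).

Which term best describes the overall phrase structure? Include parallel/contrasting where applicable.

The second phrase closes with an imperfect authentic cadence, which is not stronger than the first phrase's perfect authentic cadence; without a weak→strong cadential pair there is no antecedent–consequent relationship, so this is a phrase group rather than a period.

phrase group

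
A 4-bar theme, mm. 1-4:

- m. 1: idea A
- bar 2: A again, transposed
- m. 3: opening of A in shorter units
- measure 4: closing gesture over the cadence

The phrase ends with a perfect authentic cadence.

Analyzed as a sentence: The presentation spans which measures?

measures 1–2

The presentation of a sentence is the basic idea (bar 1) plus its repetition (m. 2); the presentation is therefore mm. 1–2.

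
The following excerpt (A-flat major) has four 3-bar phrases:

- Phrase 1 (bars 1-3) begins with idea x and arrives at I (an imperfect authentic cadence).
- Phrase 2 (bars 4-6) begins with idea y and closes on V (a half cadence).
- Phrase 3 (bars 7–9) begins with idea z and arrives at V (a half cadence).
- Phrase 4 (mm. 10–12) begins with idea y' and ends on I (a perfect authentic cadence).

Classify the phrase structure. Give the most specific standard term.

contrasting double period

Four phrases in two halves: the first half (bars 1-6) ends with a half cadence, the second (mm. 7–12) with a perfect authentic cadence — a large antecedent–consequent pair, i.e. a double period.
Phrase 3 begins with different material from phrase 1, making it contrasting.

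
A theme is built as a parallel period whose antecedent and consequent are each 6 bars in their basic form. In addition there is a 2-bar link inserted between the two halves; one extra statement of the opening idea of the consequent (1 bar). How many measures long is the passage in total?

Basic parallel period: 6 + 6 = 12 bars.
12 (basic form) + 2 (link) + 1 (extra statement) = 15.

15 measures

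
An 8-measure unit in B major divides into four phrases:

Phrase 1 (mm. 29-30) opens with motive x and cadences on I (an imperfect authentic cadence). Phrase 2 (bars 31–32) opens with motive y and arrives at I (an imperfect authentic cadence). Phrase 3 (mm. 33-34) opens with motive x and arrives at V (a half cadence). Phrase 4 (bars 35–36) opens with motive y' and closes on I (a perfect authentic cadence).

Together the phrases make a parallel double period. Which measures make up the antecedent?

measures 29–32

In a double period the first pair of phrases (ending imperfect authentic cadence) is the large antecedent and the second pair (ending perfect authentic cadence) is the large consequent; the antecedent is measures 29–32.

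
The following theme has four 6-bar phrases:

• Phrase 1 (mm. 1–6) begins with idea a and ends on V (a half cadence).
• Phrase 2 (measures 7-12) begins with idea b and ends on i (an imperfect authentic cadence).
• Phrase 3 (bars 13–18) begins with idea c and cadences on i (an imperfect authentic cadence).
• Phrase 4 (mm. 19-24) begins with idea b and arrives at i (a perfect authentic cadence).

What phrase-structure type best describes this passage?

Four phrases in two halves: the first half (mm. 1–12) ends with an imperfect authentic cadence, the second (mm. 13–24) with a perfect authentic cadence — a large antecedent–consequent pair, i.e. a double period.
Phrase 3 begins with different material from phrase 1, making it contrasting.

contrasting double period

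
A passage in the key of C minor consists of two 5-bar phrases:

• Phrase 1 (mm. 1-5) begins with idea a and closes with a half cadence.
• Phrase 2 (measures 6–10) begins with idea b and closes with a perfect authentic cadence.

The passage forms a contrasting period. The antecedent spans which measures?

The antecedent is the phrase ending with the weaker cadence (half cadence, phrase 1) and the consequent the one ending more conclusively (perfect authentic cadence, phrase 2); the antecedent is mm. 1-5.

measures 1–5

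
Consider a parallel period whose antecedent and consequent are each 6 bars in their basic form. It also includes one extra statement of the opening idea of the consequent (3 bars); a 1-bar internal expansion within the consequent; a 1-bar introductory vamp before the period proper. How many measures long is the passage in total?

Basic parallel period: 6 + 6 = 12 bars.
12 (basic form) + 3 (extra statement) + 1 (internal expansion) + 1 (introduction) = 17.

17 measures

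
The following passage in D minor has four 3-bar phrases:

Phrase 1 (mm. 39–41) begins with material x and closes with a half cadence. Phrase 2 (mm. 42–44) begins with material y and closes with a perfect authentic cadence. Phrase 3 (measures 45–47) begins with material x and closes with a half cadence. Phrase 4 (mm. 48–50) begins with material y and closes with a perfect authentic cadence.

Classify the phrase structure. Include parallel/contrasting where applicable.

The cadence pattern HC–PAC–HC–PAC is weak–strong twice, and phrases 3–4 restate phrases 1–2: a period heard twice, not a double period (which would end weakly at phrase 2).

repeated period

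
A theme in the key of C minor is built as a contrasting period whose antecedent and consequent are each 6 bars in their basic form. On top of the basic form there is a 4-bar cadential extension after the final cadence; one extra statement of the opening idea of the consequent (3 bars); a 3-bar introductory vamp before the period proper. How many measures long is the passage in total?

22 measures

Basic contrasting period: 6 + 6 = 12 bars.
12 (basic form) + 4 (cadential extension) + 3 (extra statement) + 3 (introduction) = 22.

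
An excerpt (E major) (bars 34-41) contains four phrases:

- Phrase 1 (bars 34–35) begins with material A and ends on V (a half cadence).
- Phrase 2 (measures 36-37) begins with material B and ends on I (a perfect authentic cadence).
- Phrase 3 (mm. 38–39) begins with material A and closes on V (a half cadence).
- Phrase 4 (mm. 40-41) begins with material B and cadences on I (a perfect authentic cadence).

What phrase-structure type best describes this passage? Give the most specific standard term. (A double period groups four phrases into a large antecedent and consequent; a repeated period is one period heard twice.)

repeated period

The cadence pattern HC–PAC–HC–PAC is weak–strong twice, and phrases 3–4 restate phrases 1–2: a period heard twice, not a double period (which would end weakly at phrase 2).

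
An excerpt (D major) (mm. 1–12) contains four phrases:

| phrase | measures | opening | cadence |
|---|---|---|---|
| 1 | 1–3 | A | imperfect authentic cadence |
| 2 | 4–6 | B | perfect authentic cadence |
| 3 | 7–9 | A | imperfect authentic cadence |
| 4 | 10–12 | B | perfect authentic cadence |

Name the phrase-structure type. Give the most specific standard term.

The cadence pattern IAC–PAC–IAC–PAC is weak–strong twice, and phrases 3–4 restate phrases 1–2: a period heard twice, not a double period (which would end weakly at phrase 2).

repeated period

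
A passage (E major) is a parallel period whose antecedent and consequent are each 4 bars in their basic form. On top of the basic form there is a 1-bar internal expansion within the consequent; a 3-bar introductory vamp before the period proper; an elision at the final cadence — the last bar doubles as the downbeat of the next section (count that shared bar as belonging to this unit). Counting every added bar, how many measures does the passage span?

12 measures

Basic parallel period: 4 + 4 = 8 bars.
8 (basic form) + 1 (internal expansion) + 3 (introduction) = 12.
The elision shares a bar with the next section but does not change this unit's count.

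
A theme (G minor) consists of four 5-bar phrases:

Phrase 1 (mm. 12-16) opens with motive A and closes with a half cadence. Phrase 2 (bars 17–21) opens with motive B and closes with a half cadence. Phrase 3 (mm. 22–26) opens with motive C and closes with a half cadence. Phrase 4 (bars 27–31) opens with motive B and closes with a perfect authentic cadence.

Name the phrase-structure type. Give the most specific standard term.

contrasting double period

Four phrases in two halves: the first half (measures 12–21) ends with a half cadence, the second (mm. 22–31) with a perfect authentic cadence — a large antecedent–consequent pair, i.e. a double period.
Phrase 3 begins with different material from phrase 1, making it contrasting.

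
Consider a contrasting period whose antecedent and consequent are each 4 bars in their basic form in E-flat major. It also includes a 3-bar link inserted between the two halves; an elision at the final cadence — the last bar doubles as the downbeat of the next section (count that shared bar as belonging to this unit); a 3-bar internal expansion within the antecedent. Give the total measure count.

Basic contrasting period: 4 + 4 = 8 bars.
8 (basic form) + 3 (link) + 3 (internal expansion) = 14.
The elision shares a bar with the next section but does not change this unit's count.

14 measures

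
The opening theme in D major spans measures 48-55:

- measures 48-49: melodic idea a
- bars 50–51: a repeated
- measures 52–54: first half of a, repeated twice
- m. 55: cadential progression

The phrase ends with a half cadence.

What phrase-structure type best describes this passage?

sentence

Basic idea (measures 48–49) + its repetition (mm. 50–51) form the presentation; fragmentation and cadence (mm. 52–55) form the continuation — the 8-bar whole is a sentence.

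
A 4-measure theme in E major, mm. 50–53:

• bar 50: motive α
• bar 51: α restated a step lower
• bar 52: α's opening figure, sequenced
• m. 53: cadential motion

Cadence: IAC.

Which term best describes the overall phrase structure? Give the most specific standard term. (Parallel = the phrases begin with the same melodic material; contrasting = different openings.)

Basic idea (bar 50) + its repetition (m. 51) form the presentation; fragmentation and cadence (bars 52-53) form the continuation — the 4-bar whole is a sentence.

sentence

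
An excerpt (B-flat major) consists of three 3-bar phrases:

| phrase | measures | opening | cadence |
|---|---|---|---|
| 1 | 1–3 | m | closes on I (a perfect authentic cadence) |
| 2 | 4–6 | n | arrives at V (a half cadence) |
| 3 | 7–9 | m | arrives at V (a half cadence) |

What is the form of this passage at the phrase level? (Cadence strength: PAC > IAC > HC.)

phrase group

The final phrase closes with a half cadence, which is not stronger than the preceding half cadence; the 3 phrases lack an overall antecedent–consequent design and so form a phrase group.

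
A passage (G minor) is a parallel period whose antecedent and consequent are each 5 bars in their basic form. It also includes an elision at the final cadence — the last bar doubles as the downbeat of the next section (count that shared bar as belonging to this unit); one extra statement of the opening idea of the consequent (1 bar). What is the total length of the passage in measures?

11 measures

Basic parallel period: 5 + 5 = 10 bars.
10 (basic form) + 1 (extra statement) = 11.
The elision shares a bar with the next section but does not change this unit's count.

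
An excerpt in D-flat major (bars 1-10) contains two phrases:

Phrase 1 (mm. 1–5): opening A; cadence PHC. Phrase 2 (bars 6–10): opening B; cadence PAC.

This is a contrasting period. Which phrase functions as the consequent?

The phrase ending with the weaker cadence (Phrygian half cadence) is the antecedent; the one ending more conclusively (perfect authentic cadence) is the consequent. The consequent is phrase 2.

phrase 2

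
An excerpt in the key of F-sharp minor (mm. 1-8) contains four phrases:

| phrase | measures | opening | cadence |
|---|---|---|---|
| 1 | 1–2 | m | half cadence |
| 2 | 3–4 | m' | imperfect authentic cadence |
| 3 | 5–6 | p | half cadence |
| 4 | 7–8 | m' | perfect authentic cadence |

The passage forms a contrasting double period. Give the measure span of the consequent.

measures 5–8

In a double period the four phrases pair into a large antecedent (phrases 1–2, ending imperfect authentic cadence) and a large consequent (phrases 3–4, ending perfect authentic cadence). The consequent spans bars 5-8.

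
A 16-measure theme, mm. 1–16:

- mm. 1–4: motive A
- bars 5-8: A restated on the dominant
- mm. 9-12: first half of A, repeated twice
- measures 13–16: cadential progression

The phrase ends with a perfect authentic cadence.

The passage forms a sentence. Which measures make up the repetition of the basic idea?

measures 5–8

The presentation of a sentence is the basic idea (mm. 1–4) plus its repetition (mm. 5–8); the repetition of the basic idea is therefore mm. 5-8.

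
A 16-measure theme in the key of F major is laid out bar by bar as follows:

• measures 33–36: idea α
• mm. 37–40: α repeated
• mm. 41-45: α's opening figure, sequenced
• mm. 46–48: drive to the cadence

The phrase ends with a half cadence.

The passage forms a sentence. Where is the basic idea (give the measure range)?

measures 33–36

The presentation of a sentence is the basic idea (bars 33–36) plus its repetition (mm. 37–40); the basic idea is therefore measures 33–36.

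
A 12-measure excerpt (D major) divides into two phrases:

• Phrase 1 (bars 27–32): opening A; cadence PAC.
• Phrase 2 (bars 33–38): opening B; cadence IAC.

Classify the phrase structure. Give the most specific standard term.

phrase group

The second phrase closes with an imperfect authentic cadence, which is not stronger than the first phrase's perfect authentic cadence; without a weak→strong cadential pair there is no antecedent–consequent relationship, so this is a phrase group rather than a period.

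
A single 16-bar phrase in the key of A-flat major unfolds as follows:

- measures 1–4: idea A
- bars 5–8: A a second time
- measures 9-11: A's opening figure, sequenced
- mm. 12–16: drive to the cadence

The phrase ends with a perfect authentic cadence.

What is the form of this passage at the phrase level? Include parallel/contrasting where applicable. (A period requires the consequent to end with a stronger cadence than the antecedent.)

sentence

Basic idea (mm. 1–4) + its repetition (bars 5–8) form the presentation; fragmentation and cadence (mm. 9–16) form the continuation — the 16-bar whole is a sentence.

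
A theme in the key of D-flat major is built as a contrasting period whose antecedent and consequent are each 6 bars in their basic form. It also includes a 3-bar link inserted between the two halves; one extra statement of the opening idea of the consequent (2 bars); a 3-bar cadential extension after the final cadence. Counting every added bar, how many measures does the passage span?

Basic contrasting period: 6 + 6 = 12 bars.
12 (basic form) + 3 (link) + 2 (extra statement) + 3 (cadential extension) = 20.

20 measures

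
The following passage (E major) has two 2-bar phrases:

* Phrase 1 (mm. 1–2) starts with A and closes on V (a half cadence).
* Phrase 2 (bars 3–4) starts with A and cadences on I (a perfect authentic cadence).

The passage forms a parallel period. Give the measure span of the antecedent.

measures 1–2

The phrase ending with the weaker cadence (half cadence) is the antecedent; the one ending more conclusively (perfect authentic cadence) is the consequent. The antecedent is measures 1–2.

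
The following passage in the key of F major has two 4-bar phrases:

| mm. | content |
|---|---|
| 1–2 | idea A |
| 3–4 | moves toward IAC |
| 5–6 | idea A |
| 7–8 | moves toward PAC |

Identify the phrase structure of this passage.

parallel period

Phrase 1 ends with an imperfect authentic cadence (weaker) and phrase 2 with a perfect authentic cadence (stronger): antecedent + consequent = a period.
The two phrases open with the same material (A / A), so the period is parallel.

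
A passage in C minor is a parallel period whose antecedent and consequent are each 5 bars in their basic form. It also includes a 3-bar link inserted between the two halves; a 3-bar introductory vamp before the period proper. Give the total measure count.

Basic parallel period: 5 + 5 = 10 bars.
10 (basic form) + 3 (link) + 3 (introduction) = 16.

16 measures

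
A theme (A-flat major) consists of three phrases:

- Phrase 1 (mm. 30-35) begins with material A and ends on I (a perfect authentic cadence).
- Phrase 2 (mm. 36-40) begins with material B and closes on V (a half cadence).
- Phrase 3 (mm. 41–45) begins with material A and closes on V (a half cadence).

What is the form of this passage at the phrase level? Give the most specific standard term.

phrase group

The final phrase closes with a half cadence, which is not stronger than the preceding half cadence; the 3 phrases lack an overall antecedent–consequent design and so form a phrase group.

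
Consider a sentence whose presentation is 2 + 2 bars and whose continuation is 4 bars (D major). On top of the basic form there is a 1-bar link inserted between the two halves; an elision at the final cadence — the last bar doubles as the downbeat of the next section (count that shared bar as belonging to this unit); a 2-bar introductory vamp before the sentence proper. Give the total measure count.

11 measures

Basic sentence: 2 + 2 + 4 = 8 bars.
8 (basic form) + 1 (link) + 2 (introduction) = 11.
The elision shares a bar with the next section but does not change this unit's count.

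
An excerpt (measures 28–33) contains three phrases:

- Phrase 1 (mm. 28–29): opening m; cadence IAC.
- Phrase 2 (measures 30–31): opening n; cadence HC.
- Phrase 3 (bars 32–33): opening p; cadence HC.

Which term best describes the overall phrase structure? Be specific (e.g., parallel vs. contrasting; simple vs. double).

phrase group

The final phrase closes with a half cadence, which is not stronger than the preceding half cadence; the 3 phrases lack an overall antecedent–consequent design and so form a phrase group.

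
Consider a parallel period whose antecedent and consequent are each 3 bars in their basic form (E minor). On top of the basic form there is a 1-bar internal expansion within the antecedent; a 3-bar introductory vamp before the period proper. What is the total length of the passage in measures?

Basic parallel period: 3 + 3 = 6 bars.
6 (basic form) + 1 (internal expansion) + 3 (introduction) = 10.

10 measures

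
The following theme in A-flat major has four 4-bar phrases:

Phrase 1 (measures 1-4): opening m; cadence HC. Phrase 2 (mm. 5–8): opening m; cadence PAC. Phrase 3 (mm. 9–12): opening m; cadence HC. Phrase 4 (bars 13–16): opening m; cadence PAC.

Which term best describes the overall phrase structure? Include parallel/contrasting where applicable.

repeated period

The cadence pattern HC–PAC–HC–PAC is weak–strong twice, and phrases 3–4 restate phrases 1–2: a period heard twice, not a double period (which would end weakly at phrase 2).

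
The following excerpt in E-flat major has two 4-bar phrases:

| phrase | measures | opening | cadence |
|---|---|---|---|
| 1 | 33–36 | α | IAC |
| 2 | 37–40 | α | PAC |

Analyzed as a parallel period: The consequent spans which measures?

The antecedent is the phrase ending with the weaker cadence (imperfect authentic cadence, phrase 1) and the consequent the one ending more conclusively (perfect authentic cadence, phrase 2); the consequent is mm. 37–40.

measures 37–40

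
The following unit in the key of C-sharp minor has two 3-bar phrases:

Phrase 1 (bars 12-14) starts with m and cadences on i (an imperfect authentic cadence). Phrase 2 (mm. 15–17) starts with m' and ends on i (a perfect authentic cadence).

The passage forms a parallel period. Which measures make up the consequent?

measures 15–17

The phrase ending with the weaker cadence (imperfect authentic cadence) is the antecedent; the one ending more conclusively (perfect authentic cadence) is the consequent. The consequent is measures 15–17.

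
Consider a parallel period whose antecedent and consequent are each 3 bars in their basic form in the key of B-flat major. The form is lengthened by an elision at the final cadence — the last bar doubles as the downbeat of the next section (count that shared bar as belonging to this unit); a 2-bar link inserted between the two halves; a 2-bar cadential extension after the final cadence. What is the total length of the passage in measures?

10 measures

Basic parallel period: 3 + 3 = 6 bars.
6 (basic form) + 2 (link) + 2 (cadential extension) = 10.
The elision shares a bar with the next section but does not change this unit's count.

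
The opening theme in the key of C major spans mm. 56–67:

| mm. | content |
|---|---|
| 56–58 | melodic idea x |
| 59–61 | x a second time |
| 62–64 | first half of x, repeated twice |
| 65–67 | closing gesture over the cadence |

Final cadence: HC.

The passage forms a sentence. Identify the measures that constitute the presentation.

The presentation of a sentence is the basic idea (mm. 56-58) plus its repetition (mm. 59-61); the presentation is therefore measures 56–61.

measures 56–61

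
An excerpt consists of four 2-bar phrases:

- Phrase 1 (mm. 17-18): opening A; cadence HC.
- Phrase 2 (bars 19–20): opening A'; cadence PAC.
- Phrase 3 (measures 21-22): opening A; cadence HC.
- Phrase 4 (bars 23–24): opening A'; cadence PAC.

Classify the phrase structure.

The cadence pattern HC–PAC–HC–PAC is weak–strong twice, and phrases 3–4 restate phrases 1–2: a period heard twice, not a double period (which would end weakly at phrase 2).

repeated period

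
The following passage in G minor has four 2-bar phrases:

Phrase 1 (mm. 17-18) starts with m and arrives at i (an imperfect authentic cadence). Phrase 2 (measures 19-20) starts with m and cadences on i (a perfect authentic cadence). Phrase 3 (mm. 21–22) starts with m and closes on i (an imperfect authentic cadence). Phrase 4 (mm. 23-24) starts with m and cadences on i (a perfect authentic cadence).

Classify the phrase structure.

The cadence pattern IAC–PAC–IAC–PAC is weak–strong twice, and phrases 3–4 restate phrases 1–2: a period heard twice, not a double period (which would end weakly at phrase 2).

repeated period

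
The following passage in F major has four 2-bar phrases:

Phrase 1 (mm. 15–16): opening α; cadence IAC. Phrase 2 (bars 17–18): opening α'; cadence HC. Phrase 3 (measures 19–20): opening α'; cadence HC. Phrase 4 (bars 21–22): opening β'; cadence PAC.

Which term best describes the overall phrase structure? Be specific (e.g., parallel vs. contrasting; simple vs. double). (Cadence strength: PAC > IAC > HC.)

parallel double period

Four phrases in two halves: the first half (mm. 15-18) ends with a half cadence, the second (mm. 19-22) with a perfect authentic cadence — a large antecedent–consequent pair, i.e. a double period.
Phrase 3 begins with the same material as phrase 1, making it parallel.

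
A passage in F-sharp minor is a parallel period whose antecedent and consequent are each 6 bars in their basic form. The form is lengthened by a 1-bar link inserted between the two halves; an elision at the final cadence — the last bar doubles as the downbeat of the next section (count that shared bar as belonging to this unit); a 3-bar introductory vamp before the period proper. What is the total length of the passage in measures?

Basic parallel period: 6 + 6 = 12 bars.
12 (basic form) + 1 (link) + 3 (introduction) = 16.
The elision shares a bar with the next section but does not change this unit's count.

16 measures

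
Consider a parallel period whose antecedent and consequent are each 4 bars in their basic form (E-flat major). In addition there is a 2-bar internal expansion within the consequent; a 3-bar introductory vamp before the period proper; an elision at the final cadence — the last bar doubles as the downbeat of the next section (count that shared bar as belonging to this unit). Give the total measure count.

Basic parallel period: 4 + 4 = 8 bars.
8 (basic form) + 2 (internal expansion) + 3 (introduction) = 13.
The elision shares a bar with the next section but does not change this unit's count.

13 measures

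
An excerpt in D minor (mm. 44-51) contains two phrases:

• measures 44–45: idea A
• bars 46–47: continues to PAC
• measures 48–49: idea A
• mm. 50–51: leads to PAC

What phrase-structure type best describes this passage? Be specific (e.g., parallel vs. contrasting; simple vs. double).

Both phrases have the same opening (A) and the same cadence (perfect authentic cadence): the second is a restatement, not a consequent, so this is a repeated phrase rather than a period.

repeated phrase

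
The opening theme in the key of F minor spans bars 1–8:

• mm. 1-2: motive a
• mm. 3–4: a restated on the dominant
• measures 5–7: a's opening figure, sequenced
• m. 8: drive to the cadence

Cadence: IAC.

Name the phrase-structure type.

sentence

Basic idea (mm. 1–2) + its repetition (mm. 3–4) form the presentation; fragmentation and cadence (mm. 5–8) form the continuation — the 8-bar whole is a sentence.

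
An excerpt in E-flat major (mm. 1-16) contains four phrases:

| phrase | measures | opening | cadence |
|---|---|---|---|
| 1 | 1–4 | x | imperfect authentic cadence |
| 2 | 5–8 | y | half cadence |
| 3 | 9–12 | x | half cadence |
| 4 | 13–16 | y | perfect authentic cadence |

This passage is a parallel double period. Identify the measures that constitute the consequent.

In a double period the four phrases pair into a large antecedent (phrases 1–2, ending half cadence) and a large consequent (phrases 3–4, ending perfect authentic cadence). The consequent spans bars 9-16.

measures 9–16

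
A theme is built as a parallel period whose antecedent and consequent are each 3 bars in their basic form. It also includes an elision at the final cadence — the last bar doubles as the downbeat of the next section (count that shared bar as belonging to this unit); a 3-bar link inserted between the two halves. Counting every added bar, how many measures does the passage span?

9 measures

Basic parallel period: 3 + 3 = 6 bars.
6 (basic form) + 3 (link) = 9.
The elision shares a bar with the next section but does not change this unit's count.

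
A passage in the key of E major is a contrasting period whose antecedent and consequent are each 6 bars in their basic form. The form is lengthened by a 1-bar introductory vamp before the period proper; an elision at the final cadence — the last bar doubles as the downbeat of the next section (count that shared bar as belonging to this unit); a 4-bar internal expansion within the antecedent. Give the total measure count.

Basic contrasting period: 6 + 6 = 12 bars.
12 (basic form) + 1 (introduction) + 4 (internal expansion) = 17.
The elision shares a bar with the next section but does not change this unit's count.

17 measures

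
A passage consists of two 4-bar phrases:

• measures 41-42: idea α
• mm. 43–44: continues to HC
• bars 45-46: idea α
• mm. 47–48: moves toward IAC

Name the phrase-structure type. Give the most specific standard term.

parallel period

Phrase 1 ends with a half cadence (weaker) and phrase 2 with an imperfect authentic cadence (stronger): antecedent + consequent = a period.
The two phrases open with the same material (α / α), so the period is parallel.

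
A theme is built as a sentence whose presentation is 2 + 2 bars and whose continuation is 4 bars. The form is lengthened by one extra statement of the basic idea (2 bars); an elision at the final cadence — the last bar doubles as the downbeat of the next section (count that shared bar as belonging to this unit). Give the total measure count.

Basic sentence: 2 + 2 + 4 = 8 bars.
8 (basic form) + 2 (extra statement) = 10.
The elision shares a bar with the next section but does not change this unit's count.

10 measures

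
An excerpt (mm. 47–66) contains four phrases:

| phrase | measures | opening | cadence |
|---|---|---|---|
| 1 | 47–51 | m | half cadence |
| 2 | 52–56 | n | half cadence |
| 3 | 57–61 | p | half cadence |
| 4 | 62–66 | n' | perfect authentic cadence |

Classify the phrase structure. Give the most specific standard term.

contrasting double period

Four phrases in two halves: the first half (measures 47-56) ends with a half cadence, the second (mm. 57-66) with a perfect authentic cadence — a large antecedent–consequent pair, i.e. a double period.
Phrase 3 begins with different material from phrase 1, making it contrasting.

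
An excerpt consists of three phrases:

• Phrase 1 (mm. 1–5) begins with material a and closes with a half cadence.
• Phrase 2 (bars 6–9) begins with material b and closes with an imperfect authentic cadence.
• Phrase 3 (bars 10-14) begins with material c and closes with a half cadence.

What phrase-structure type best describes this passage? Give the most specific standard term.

The final phrase closes with a half cadence, which is not stronger than the preceding imperfect authentic cadence; the 3 phrases lack an overall antecedent–consequent design and so form a phrase group.

phrase group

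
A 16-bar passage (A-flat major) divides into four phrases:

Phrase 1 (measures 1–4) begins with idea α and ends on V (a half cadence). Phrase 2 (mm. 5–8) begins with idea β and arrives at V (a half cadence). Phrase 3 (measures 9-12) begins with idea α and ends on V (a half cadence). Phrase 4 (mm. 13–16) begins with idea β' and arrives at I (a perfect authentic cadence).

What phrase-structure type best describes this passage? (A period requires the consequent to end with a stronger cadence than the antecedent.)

Four phrases in two halves: the first half (measures 1–8) ends with a half cadence, the second (measures 9–16) with a perfect authentic cadence — a large antecedent–consequent pair, i.e. a double period.
Phrase 3 begins with the same material as phrase 1, making it parallel.

parallel double period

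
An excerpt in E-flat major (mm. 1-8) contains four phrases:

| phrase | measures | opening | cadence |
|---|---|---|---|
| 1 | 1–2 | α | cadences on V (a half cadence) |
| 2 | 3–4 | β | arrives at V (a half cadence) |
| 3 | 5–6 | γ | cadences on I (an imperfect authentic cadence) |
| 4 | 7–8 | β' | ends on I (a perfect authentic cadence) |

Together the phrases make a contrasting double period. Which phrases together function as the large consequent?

In a double period the first pair of phrases (ending half cadence) is the large antecedent and the second pair (ending perfect authentic cadence) is the large consequent; the consequent is phrases 3 and 4.

phrases 3 and 4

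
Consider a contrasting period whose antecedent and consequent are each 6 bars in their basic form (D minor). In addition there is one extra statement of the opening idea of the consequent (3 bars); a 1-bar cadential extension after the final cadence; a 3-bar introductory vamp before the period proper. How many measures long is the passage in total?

19 measures

Basic contrasting period: 6 + 6 = 12 bars.
12 (basic form) + 3 (extra statement) + 1 (cadential extension) + 3 (introduction) = 19.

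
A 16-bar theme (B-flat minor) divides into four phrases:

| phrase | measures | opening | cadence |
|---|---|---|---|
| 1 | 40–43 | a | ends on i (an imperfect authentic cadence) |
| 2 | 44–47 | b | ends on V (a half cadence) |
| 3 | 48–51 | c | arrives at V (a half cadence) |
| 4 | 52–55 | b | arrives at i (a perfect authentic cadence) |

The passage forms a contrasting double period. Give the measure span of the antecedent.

measures 40–47

In a double period the first pair of phrases (ending half cadence) is the large antecedent and the second pair (ending perfect authentic cadence) is the large consequent; the antecedent is measures 40–47.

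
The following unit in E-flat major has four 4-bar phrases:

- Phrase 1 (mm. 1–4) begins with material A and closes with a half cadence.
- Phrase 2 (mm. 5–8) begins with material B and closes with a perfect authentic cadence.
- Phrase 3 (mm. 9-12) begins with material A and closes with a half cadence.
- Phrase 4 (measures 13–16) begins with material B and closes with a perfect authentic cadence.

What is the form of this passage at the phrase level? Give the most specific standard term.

repeated period

The cadence pattern HC–PAC–HC–PAC is weak–strong twice, and phrases 3–4 restate phrases 1–2: a period heard twice, not a double period (which would end weakly at phrase 2).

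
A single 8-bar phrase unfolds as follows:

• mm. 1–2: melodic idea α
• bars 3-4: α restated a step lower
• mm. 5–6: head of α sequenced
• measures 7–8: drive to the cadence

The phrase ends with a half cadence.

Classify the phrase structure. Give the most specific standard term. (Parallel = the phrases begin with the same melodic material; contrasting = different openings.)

Basic idea (bars 1–2) + its repetition (mm. 3-4) form the presentation; fragmentation and cadence (mm. 5–8) form the continuation — the 8-bar whole is a sentence.

sentence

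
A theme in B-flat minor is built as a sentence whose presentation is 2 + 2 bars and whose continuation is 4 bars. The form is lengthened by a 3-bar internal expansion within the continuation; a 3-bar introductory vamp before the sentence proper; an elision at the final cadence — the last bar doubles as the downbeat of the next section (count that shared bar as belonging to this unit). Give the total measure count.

Basic sentence: 2 + 2 + 4 = 8 bars.
8 (basic form) + 3 (internal expansion) + 3 (introduction) = 14.
The elision shares a bar with the next section but does not change this unit's count.

14 measures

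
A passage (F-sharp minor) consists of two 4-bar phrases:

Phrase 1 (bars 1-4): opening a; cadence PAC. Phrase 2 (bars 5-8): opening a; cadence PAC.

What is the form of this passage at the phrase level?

Both phrases have the same opening (a) and the same cadence (perfect authentic cadence): the second is a restatement, not a consequent, so this is a repeated phrase rather than a period.

repeated phrase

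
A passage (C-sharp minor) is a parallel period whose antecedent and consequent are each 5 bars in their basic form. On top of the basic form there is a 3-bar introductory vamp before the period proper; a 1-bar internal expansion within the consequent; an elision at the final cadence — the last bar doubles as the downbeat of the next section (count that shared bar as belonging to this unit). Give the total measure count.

Basic parallel period: 5 + 5 = 10 bars.
10 (basic form) + 3 (introduction) + 1 (internal expansion) = 14.
The elision shares a bar with the next section but does not change this unit's count.

14 measures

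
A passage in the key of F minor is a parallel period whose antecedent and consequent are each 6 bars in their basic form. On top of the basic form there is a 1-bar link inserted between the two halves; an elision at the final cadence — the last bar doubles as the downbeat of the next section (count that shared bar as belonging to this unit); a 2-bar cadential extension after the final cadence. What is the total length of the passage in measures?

Basic parallel period: 6 + 6 = 12 bars.
12 (basic form) + 1 (link) + 2 (cadential extension) = 15.
The elision shares a bar with the next section but does not change this unit's count.

15 measures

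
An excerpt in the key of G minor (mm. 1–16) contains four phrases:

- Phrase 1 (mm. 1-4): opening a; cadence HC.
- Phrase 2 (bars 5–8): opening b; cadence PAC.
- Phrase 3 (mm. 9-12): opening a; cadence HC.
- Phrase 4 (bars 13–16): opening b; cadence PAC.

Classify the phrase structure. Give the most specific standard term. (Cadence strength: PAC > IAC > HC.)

The cadence pattern HC–PAC–HC–PAC is weak–strong twice, and phrases 3–4 restate phrases 1–2: a period heard twice, not a double period (which would end weakly at phrase 2).

repeated period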